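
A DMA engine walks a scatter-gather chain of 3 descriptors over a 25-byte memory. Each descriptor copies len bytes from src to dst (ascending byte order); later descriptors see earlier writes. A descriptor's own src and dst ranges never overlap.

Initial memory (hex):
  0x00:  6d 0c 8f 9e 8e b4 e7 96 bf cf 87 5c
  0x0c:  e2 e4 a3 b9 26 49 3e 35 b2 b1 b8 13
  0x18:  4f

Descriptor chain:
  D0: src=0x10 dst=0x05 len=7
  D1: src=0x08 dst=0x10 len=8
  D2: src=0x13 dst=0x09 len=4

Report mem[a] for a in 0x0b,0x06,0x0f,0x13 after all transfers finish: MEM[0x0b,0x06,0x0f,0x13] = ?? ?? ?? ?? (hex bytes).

[0] 0x10->0x05 len=7 : 26 49 3e 35 b2 b1 b8
[1] 0x08->0x10 len=8 : 35 b2 b1 b8 e2 e4 a3 b9
[2] 0x13->0x09 len=4 : b8 e2 e4 a3
query mem[0x0b]=0xe4, mem[0x06]=0x49, mem[0x0f]=0xb9, mem[0x13]=0xb8

MEM[0x0b,0x06,0x0f,0x13] = e4 49 b9 b8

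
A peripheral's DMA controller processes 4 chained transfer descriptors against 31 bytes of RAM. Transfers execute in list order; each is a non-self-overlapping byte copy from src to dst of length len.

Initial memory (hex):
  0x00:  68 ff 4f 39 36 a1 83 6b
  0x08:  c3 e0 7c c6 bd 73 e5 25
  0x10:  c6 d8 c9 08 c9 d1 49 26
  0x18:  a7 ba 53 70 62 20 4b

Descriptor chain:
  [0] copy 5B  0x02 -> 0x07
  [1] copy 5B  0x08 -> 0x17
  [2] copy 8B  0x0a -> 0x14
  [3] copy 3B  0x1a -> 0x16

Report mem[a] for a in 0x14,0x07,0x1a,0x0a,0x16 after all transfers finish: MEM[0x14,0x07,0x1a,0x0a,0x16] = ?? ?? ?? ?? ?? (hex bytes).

MEM[0x14,0x07,0x1a,0x0a,0x16] = a1 4f c6 a1 c6

  after D0: wrote 5B at 0x07 = 4f3936a183
  after D1: wrote 5B at 0x17 = 3936a183bd
  after D2: wrote 8B at 0x14 = a183bd73e525c6d8
  after D3: wrote 3B at 0x16 = c6d862
query mem[0x14]=0xa1, mem[0x07]=0x4f, mem[0x1a]=0xc6, mem[0x0a]=0xa1, mem[0x16]=0xc6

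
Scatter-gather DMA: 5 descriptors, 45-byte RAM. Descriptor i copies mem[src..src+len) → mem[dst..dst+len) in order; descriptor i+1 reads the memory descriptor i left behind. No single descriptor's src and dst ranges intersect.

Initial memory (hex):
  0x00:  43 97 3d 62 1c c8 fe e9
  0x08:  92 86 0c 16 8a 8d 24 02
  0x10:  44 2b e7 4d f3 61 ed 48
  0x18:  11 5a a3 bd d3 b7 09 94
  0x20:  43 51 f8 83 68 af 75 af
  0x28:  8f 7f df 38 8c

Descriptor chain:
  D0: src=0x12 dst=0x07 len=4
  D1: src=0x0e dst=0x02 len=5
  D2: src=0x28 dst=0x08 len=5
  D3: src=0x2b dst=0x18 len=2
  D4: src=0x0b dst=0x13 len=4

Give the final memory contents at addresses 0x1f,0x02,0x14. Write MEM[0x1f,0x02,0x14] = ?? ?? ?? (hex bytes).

MEM[0x1f,0x02,0x14] = 94 24 8c

[0] 0x12->0x07 len=4 : e7 4d f3 61
[1] 0x0e->0x02 len=5 : 24 02 44 2b e7
[2] 0x28->0x08 len=5 : 8f 7f df 38 8c
[3] 0x2b->0x18 len=2 : 38 8c
[4] 0x0b->0x13 len=4 : 38 8c 8d 24
query mem[0x1f]=0x94, mem[0x02]=0x24, mem[0x14]=0x8c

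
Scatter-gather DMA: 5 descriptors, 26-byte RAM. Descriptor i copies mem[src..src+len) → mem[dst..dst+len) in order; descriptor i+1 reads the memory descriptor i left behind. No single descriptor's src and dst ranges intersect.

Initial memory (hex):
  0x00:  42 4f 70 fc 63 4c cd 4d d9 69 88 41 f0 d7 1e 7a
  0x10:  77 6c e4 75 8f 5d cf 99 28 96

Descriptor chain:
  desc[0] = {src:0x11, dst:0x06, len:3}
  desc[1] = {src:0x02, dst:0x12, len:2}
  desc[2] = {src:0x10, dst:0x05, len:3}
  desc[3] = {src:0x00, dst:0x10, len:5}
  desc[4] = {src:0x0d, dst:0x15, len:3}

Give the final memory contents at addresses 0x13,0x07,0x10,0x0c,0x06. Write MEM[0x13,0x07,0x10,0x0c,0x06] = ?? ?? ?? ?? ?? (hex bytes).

MEM[0x13,0x07,0x10,0x0c,0x06] = fc 70 42 f0 6c

  after D0: wrote 3B at 0x06 = 6ce475
  after D1: wrote 2B at 0x12 = 70fc
  after D2: wrote 3B at 0x05 = 776c70
  after D3: wrote 5B at 0x10 = 424f70fc63
  after D4: wrote 3B at 0x15 = d71e7a
query mem[0x13]=0xfc, mem[0x07]=0x70, mem[0x10]=0x42, mem[0x0c]=0xf0, mem[0x06]=0x6c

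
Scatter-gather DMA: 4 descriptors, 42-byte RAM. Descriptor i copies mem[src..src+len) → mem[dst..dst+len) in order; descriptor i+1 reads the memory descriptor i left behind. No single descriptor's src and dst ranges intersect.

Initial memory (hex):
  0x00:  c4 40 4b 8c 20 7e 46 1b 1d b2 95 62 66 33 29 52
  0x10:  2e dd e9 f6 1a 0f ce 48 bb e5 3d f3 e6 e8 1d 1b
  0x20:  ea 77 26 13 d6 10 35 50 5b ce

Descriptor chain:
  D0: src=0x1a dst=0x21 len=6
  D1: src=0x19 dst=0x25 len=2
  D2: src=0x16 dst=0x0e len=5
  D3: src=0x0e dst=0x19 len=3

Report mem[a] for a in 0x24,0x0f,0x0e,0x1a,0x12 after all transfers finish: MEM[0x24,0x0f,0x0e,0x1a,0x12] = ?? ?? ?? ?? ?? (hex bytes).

[0] 0x1a->0x21 len=6 : 3d f3 e6 e8 1d 1b
[1] 0x19->0x25 len=2 : e5 3d
[2] 0x16->0x0e len=5 : ce 48 bb e5 3d
[3] 0x0e->0x19 len=3 : ce 48 bb
query mem[0x24]=0xe8, mem[0x0f]=0x48, mem[0x0e]=0xce, mem[0x1a]=0x48, mem[0x12]=0x3d

MEM[0x24,0x0f,0x0e,0x1a,0x12] = e8 48 ce 48 3d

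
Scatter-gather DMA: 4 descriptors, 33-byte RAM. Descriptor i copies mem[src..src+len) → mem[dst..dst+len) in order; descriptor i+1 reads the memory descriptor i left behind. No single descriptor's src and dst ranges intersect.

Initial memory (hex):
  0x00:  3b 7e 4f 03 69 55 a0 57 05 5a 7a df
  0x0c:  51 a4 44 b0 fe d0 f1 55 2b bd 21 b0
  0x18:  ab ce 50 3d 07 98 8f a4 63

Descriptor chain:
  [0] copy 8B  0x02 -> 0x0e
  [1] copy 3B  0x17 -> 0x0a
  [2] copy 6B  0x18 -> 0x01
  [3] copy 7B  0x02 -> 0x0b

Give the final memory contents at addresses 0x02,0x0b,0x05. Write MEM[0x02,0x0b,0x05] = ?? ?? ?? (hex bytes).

MEM[0x02,0x0b,0x05] = ce ce 07

  after D0: wrote 8B at 0x0e = 4f036955a057055a
  after D1: wrote 3B at 0x0a = b0abce
  after D2: wrote 6B at 0x01 = abce503d0798
  after D3: wrote 7B at 0x0b = ce503d07985705
query mem[0x02]=0xce, mem[0x0b]=0xce, mem[0x05]=0x07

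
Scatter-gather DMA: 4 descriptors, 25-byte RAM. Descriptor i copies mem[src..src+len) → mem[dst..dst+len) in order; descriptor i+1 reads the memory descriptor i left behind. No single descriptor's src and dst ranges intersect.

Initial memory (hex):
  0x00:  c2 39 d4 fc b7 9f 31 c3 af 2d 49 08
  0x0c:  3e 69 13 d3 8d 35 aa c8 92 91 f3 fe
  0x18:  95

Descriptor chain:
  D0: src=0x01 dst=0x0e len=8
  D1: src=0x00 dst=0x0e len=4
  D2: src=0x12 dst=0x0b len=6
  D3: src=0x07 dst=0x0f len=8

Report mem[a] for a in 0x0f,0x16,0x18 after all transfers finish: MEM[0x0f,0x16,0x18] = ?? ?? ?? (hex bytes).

#0 dst[0x0e+8] := {0x39,0xd4,0xfc,0xb7,0x9f,0x31,0xc3,0xaf}
#1 dst[0x0e+4] := {0xc2,0x39,0xd4,0xfc}
#2 dst[0x0b+6] := {0x9f,0x31,0xc3,0xaf,0xf3,0xfe}
#3 dst[0x0f+8] := {0xc3,0xaf,0x2d,0x49,0x9f,0x31,0xc3,0xaf}
query mem[0x0f]=0xc3, mem[0x16]=0xaf, mem[0x18]=0x95

MEM[0x0f,0x16,0x18] = c3 af 95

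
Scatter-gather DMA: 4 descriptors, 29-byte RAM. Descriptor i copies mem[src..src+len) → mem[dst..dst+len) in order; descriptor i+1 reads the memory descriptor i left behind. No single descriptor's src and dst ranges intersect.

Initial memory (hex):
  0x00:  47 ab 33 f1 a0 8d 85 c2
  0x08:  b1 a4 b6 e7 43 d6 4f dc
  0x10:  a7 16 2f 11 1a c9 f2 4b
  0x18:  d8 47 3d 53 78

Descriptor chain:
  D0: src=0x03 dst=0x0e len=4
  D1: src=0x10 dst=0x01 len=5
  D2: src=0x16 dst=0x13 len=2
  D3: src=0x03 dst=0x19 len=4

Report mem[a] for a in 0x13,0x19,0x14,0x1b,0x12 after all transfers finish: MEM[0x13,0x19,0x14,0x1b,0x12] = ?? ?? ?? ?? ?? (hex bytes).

  after D0: wrote 4B at 0x0e = f1a08d85
  after D1: wrote 5B at 0x01 = 8d852f111a
  after D2: wrote 2B at 0x13 = f24b
  after D3: wrote 4B at 0x19 = 2f111a85
query mem[0x13]=0xf2, mem[0x19]=0x2f, mem[0x14]=0x4b, mem[0x1b]=0x1a, mem[0x12]=0x2f

MEM[0x13,0x19,0x14,0x1b,0x12] = f2 2f 4b 1a 2f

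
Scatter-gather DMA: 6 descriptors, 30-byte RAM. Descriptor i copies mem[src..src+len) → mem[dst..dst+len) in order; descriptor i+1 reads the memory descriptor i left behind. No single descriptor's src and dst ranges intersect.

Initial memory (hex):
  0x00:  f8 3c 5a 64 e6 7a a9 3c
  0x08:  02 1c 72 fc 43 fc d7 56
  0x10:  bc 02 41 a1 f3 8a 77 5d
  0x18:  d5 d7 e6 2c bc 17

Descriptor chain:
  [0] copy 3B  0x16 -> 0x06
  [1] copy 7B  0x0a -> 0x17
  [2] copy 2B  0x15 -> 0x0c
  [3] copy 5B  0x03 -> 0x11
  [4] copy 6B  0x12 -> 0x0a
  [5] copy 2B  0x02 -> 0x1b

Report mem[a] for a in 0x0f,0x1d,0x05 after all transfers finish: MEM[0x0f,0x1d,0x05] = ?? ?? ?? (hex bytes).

MEM[0x0f,0x1d,0x05] = 72 bc 7a

D0: mem[0x06..0x08] <- [77 5d d5]
D1: mem[0x17..0x1d] <- [72 fc 43 fc d7 56 bc]
D2: mem[0x0c..0x0d] <- [8a 77]
D3: mem[0x11..0x15] <- [64 e6 7a 77 5d]
D4: mem[0x0a..0x0f] <- [e6 7a 77 5d 77 72]
D5: mem[0x1b..0x1c] <- [5a 64]
query mem[0x0f]=0x72, mem[0x1d]=0xbc, mem[0x05]=0x7a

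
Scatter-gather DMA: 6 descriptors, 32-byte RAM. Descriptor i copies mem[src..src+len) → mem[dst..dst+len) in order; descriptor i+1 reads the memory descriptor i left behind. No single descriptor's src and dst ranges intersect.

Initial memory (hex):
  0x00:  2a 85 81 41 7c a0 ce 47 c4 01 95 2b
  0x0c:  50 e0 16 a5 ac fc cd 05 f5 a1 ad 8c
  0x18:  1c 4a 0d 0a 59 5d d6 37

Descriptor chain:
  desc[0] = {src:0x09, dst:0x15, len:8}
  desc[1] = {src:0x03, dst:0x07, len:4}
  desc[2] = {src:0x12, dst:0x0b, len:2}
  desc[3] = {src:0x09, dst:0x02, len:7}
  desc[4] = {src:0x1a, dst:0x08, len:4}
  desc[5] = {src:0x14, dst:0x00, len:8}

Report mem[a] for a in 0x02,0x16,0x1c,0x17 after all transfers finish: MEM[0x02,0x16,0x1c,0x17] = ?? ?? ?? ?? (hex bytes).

  after D0: wrote 8B at 0x15 = 01952b50e016a5ac
  after D1: wrote 4B at 0x07 = 417ca0ce
  after D2: wrote 2B at 0x0b = cd05
  after D3: wrote 7B at 0x02 = a0cecd05e016a5
  after D4: wrote 4B at 0x08 = 16a5ac5d
  after D5: wrote 8B at 0x00 = f501952b50e016a5
query mem[0x02]=0x95, mem[0x16]=0x95, mem[0x1c]=0xac, mem[0x17]=0x2b

MEM[0x02,0x16,0x1c,0x17] = 95 95 ac 2b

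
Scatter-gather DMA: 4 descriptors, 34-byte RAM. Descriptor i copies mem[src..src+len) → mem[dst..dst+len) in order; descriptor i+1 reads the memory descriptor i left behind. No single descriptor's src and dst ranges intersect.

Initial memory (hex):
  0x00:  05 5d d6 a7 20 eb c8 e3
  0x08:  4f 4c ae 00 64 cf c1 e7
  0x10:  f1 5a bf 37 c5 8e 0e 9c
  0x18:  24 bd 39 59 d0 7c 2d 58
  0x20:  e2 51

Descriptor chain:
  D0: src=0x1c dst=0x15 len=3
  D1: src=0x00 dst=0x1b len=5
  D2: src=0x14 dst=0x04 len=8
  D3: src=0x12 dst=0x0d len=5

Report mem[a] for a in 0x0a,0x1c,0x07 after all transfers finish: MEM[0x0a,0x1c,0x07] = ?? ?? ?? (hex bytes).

MEM[0x0a,0x1c,0x07] = 39 5d 2d

[0] 0x1c->0x15 len=3 : d0 7c 2d
[1] 0x00->0x1b len=5 : 05 5d d6 a7 20
[2] 0x14->0x04 len=8 : c5 d0 7c 2d 24 bd 39 05
[3] 0x12->0x0d len=5 : bf 37 c5 d0 7c
query mem[0x0a]=0x39, mem[0x1c]=0x5d, mem[0x07]=0x2d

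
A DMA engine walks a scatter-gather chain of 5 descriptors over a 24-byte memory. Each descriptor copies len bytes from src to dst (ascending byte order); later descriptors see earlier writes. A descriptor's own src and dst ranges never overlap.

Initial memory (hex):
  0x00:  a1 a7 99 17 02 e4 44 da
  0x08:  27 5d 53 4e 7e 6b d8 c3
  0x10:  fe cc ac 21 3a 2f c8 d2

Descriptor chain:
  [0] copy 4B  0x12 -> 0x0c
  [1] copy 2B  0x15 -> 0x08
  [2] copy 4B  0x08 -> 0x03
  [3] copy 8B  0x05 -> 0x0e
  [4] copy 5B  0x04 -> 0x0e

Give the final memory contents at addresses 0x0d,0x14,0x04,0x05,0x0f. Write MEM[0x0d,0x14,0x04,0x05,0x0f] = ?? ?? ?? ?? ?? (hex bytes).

D0: mem[0x0c..0x0f] <- [ac 21 3a 2f]
D1: mem[0x08..0x09] <- [2f c8]
D2: mem[0x03..0x06] <- [2f c8 53 4e]
D3: mem[0x0e..0x15] <- [53 4e da 2f c8 53 4e ac]
D4: mem[0x0e..0x12] <- [c8 53 4e da 2f]
query mem[0x0d]=0x21, mem[0x14]=0x4e, mem[0x04]=0xc8, mem[0x05]=0x53, mem[0x0f]=0x53

MEM[0x0d,0x14,0x04,0x05,0x0f] = 21 4e c8 53 53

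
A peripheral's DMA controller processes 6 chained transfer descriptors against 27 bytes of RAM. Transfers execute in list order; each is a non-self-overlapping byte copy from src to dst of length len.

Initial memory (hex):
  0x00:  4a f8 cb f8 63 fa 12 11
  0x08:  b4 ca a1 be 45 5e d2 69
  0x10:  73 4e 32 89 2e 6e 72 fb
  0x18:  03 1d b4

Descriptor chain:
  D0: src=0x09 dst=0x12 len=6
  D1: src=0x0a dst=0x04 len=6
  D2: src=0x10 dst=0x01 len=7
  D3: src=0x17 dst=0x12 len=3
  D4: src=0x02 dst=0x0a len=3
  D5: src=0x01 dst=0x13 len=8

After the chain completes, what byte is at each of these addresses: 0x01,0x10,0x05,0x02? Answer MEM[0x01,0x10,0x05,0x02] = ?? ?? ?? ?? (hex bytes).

MEM[0x01,0x10,0x05,0x02] = 73 73 be 4e

  after D0: wrote 6B at 0x12 = caa1be455ed2
  after D1: wrote 6B at 0x04 = a1be455ed269
  after D2: wrote 7B at 0x01 = 734ecaa1be455e
  after D3: wrote 3B at 0x12 = d2031d
  after D4: wrote 3B at 0x0a = 4ecaa1
  after D5: wrote 8B at 0x13 = 734ecaa1be455ed2
query mem[0x01]=0x73, mem[0x10]=0x73, mem[0x05]=0xbe, mem[0x02]=0x4e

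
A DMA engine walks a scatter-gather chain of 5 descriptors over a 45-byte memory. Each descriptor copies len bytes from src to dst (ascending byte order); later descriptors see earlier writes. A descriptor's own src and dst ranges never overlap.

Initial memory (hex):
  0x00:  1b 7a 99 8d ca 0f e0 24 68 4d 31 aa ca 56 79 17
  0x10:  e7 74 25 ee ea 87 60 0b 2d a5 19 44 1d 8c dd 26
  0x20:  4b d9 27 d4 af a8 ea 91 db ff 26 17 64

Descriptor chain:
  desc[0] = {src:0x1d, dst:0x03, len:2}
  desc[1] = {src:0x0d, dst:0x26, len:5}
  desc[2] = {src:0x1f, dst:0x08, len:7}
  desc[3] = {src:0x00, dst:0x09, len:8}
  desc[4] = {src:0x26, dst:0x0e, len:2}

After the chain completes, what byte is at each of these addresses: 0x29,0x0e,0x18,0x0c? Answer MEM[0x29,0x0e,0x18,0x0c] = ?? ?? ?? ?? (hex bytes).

  after D0: wrote 2B at 0x03 = 8cdd
  after D1: wrote 5B at 0x26 = 567917e774
  after D2: wrote 7B at 0x08 = 264bd927d4afa8
  after D3: wrote 8B at 0x09 = 1b7a998cdd0fe024
  after D4: wrote 2B at 0x0e = 5679
query mem[0x29]=0xe7, mem[0x0e]=0x56, mem[0x18]=0x2d, mem[0x0c]=0x8c

MEM[0x29,0x0e,0x18,0x0c] = e7 56 2d 8c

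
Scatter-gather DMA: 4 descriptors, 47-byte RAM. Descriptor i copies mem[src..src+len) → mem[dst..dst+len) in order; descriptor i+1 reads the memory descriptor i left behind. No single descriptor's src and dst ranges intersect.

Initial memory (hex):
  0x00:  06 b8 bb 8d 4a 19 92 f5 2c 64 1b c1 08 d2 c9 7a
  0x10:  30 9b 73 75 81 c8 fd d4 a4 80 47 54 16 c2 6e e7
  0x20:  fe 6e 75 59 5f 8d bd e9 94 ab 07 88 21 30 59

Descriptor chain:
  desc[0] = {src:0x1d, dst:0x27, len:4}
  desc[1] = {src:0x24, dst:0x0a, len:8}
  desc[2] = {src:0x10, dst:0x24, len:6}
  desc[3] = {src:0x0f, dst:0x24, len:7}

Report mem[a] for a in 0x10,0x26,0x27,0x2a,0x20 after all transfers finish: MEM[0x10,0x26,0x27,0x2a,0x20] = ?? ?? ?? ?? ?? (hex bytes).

MEM[0x10,0x26,0x27,0x2a,0x20] = fe 88 73 c8 fe

#0 dst[0x27+4] := {0xc2,0x6e,0xe7,0xfe}
#1 dst[0x0a+8] := {0x5f,0x8d,0xbd,0xc2,0x6e,0xe7,0xfe,0x88}
#2 dst[0x24+6] := {0xfe,0x88,0x73,0x75,0x81,0xc8}
#3 dst[0x24+7] := {0xe7,0xfe,0x88,0x73,0x75,0x81,0xc8}
query mem[0x10]=0xfe, mem[0x26]=0x88, mem[0x27]=0x73, mem[0x2a]=0xc8, mem[0x20]=0xfe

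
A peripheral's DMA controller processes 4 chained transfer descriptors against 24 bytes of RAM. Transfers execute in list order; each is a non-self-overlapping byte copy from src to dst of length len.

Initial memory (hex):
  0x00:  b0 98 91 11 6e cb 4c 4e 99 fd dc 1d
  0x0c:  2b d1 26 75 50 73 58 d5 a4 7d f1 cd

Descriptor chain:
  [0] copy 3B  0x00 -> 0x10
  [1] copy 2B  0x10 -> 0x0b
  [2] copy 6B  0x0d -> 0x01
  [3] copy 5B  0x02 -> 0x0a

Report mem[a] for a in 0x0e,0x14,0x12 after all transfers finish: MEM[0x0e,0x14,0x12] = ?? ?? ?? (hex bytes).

D0: mem[0x10..0x12] <- [b0 98 91]
D1: mem[0x0b..0x0c] <- [b0 98]
D2: mem[0x01..0x06] <- [d1 26 75 b0 98 91]
D3: mem[0x0a..0x0e] <- [26 75 b0 98 91]
query mem[0x0e]=0x91, mem[0x14]=0xa4, mem[0x12]=0x91

MEM[0x0e,0x14,0x12] = 91 a4 91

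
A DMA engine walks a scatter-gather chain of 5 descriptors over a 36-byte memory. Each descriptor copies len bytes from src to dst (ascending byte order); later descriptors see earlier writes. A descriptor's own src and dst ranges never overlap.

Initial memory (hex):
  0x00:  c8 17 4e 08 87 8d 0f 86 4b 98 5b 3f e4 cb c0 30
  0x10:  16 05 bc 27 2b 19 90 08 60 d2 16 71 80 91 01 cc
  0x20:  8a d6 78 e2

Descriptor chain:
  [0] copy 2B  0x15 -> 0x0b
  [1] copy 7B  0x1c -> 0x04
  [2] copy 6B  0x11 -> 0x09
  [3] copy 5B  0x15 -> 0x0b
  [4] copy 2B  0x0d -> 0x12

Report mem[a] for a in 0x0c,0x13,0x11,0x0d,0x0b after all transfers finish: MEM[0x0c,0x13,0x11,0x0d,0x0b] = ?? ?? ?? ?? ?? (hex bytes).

MEM[0x0c,0x13,0x11,0x0d,0x0b] = 90 60 05 08 19

#0 dst[0x0b+2] := {0x19,0x90}
#1 dst[0x04+7] := {0x80,0x91,0x01,0xcc,0x8a,0xd6,0x78}
#2 dst[0x09+6] := {0x05,0xbc,0x27,0x2b,0x19,0x90}
#3 dst[0x0b+5] := {0x19,0x90,0x08,0x60,0xd2}
#4 dst[0x12+2] := {0x08,0x60}
query mem[0x0c]=0x90, mem[0x13]=0x60, mem[0x11]=0x05, mem[0x0d]=0x08, mem[0x0b]=0x19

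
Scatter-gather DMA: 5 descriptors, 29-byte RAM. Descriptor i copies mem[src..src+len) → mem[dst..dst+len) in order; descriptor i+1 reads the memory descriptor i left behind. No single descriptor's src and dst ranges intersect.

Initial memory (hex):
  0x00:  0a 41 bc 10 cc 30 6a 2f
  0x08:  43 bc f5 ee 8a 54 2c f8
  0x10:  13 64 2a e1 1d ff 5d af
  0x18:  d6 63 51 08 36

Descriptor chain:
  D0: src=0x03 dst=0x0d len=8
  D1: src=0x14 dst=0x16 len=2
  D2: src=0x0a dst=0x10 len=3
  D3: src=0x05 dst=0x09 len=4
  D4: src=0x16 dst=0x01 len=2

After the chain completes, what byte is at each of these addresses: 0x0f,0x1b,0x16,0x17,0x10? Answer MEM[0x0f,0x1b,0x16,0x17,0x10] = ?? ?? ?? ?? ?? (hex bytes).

MEM[0x0f,0x1b,0x16,0x17,0x10] = 30 08 f5 ff f5

D0: mem[0x0d..0x14] <- [10 cc 30 6a 2f 43 bc f5]
D1: mem[0x16..0x17] <- [f5 ff]
D2: mem[0x10..0x12] <- [f5 ee 8a]
D3: mem[0x09..0x0c] <- [30 6a 2f 43]
D4: mem[0x01..0x02] <- [f5 ff]
query mem[0x0f]=0x30, mem[0x1b]=0x08, mem[0x16]=0xf5, mem[0x17]=0xff, mem[0x10]=0xf5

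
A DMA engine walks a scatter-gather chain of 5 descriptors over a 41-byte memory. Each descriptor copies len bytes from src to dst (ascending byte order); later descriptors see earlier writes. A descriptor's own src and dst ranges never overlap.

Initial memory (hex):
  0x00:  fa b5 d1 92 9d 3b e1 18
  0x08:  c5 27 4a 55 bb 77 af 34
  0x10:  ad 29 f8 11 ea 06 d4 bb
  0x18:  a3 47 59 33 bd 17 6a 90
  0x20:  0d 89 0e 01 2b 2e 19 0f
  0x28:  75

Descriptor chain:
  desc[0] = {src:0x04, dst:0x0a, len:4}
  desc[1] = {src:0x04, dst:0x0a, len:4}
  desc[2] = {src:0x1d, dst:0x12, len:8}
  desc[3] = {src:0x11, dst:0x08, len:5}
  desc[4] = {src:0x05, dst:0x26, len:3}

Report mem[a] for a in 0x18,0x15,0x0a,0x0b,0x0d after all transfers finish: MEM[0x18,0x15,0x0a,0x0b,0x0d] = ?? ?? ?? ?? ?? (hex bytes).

MEM[0x18,0x15,0x0a,0x0b,0x0d] = 01 0d 6a 90 18

  after D0: wrote 4B at 0x0a = 9d3be118
  after D1: wrote 4B at 0x0a = 9d3be118
  after D2: wrote 8B at 0x12 = 176a900d890e012b
  after D3: wrote 5B at 0x08 = 29176a900d
  after D4: wrote 3B at 0x26 = 3be118
query mem[0x18]=0x01, mem[0x15]=0x0d, mem[0x0a]=0x6a, mem[0x0b]=0x90, mem[0x0d]=0x18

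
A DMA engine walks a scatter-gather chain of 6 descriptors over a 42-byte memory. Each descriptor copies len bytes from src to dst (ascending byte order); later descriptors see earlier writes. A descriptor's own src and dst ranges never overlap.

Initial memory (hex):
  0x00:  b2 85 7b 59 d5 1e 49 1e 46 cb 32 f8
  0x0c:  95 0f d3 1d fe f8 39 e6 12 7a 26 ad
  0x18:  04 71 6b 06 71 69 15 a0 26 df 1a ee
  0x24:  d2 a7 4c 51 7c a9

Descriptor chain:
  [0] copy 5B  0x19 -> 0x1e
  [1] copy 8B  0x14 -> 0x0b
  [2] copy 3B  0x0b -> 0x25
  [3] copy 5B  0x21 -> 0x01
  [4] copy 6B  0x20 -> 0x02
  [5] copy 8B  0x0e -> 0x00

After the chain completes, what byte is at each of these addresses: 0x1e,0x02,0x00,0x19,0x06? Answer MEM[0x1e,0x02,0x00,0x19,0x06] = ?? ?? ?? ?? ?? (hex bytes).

MEM[0x1e,0x02,0x00,0x19,0x06] = 71 71 ad 71 12

  after D0: wrote 5B at 0x1e = 716b067169
  after D1: wrote 8B at 0x0b = 127a26ad04716b06
  after D2: wrote 3B at 0x25 = 127a26
  after D3: wrote 5B at 0x01 = 7169eed212
  after D4: wrote 6B at 0x02 = 067169eed212
  after D5: wrote 8B at 0x00 = ad04716b06e6127a
query mem[0x1e]=0x71, mem[0x02]=0x71, mem[0x00]=0xad, mem[0x19]=0x71, mem[0x06]=0x12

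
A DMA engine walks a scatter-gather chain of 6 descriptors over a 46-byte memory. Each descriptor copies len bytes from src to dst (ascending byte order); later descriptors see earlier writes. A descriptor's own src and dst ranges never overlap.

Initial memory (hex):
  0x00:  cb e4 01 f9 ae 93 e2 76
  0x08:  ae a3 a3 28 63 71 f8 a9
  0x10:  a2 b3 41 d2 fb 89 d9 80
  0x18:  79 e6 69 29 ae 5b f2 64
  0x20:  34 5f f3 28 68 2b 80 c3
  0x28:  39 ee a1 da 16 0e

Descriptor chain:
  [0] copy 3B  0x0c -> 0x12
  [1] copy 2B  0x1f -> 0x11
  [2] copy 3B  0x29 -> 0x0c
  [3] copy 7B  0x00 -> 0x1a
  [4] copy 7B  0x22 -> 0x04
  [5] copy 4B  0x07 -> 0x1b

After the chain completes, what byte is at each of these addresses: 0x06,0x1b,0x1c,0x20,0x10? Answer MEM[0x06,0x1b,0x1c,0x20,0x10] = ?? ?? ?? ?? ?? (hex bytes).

#0 dst[0x12+3] := {0x63,0x71,0xf8}
#1 dst[0x11+2] := {0x64,0x34}
#2 dst[0x0c+3] := {0xee,0xa1,0xda}
#3 dst[0x1a+7] := {0xcb,0xe4,0x01,0xf9,0xae,0x93,0xe2}
#4 dst[0x04+7] := {0xf3,0x28,0x68,0x2b,0x80,0xc3,0x39}
#5 dst[0x1b+4] := {0x2b,0x80,0xc3,0x39}
query mem[0x06]=0x68, mem[0x1b]=0x2b, mem[0x1c]=0x80, mem[0x20]=0xe2, mem[0x10]=0xa2

MEM[0x06,0x1b,0x1c,0x20,0x10] = 68 2b 80 e2 a2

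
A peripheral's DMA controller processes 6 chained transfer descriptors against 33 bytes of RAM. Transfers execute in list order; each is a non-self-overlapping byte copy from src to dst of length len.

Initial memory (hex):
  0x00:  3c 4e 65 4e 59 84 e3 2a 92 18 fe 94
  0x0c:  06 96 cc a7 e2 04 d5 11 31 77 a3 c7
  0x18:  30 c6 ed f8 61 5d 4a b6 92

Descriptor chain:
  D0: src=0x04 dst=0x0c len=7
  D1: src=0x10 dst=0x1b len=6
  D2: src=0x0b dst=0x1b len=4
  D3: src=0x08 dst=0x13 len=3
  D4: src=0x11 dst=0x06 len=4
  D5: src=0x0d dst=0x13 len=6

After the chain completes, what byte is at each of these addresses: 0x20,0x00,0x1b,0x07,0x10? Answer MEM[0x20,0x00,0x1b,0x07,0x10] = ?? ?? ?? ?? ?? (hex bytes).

  after D0: wrote 7B at 0x0c = 5984e32a9218fe
  after D1: wrote 6B at 0x1b = 9218fe113177
  after D2: wrote 4B at 0x1b = 945984e3
  after D3: wrote 3B at 0x13 = 9218fe
  after D4: wrote 4B at 0x06 = 18fe9218
  after D5: wrote 6B at 0x13 = 84e32a9218fe
query mem[0x20]=0x77, mem[0x00]=0x3c, mem[0x1b]=0x94, mem[0x07]=0xfe, mem[0x10]=0x92

MEM[0x20,0x00,0x1b,0x07,0x10] = 77 3c 94 fe 92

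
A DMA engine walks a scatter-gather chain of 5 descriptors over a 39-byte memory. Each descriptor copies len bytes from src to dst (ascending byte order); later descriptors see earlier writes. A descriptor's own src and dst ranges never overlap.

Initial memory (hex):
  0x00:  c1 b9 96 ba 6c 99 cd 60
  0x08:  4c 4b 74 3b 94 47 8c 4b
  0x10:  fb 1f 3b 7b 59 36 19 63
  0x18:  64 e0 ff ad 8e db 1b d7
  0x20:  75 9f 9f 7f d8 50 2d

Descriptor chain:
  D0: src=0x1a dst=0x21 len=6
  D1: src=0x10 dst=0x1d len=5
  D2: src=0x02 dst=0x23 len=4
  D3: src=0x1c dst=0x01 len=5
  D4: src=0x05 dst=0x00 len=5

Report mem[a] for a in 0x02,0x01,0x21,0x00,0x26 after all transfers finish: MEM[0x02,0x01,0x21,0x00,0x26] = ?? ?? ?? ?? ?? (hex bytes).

  after D0: wrote 6B at 0x21 = ffad8edb1bd7
  after D1: wrote 5B at 0x1d = fb1f3b7b59
  after D2: wrote 4B at 0x23 = 96ba6c99
  after D3: wrote 5B at 0x01 = 8efb1f3b7b
  after D4: wrote 5B at 0x00 = 7bcd604c4b
query mem[0x02]=0x60, mem[0x01]=0xcd, mem[0x21]=0x59, mem[0x00]=0x7b, mem[0x26]=0x99

MEM[0x02,0x01,0x21,0x00,0x26] = 60 cd 59 7b 99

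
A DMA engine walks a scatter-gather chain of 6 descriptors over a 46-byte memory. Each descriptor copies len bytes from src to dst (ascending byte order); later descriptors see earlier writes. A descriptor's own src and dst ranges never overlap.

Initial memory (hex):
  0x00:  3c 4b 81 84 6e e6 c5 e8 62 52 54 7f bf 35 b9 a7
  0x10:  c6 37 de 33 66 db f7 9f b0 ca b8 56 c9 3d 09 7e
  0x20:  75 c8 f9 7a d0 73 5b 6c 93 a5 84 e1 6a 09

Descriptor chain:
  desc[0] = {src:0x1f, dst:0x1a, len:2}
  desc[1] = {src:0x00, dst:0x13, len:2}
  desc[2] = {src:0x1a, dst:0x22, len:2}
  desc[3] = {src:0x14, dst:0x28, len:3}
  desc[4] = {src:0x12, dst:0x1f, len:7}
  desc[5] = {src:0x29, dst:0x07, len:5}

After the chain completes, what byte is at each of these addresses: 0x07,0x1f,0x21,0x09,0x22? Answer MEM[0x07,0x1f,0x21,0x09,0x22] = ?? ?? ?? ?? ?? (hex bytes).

MEM[0x07,0x1f,0x21,0x09,0x22] = db de 4b e1 db

  after D0: wrote 2B at 0x1a = 7e75
  after D1: wrote 2B at 0x13 = 3c4b
  after D2: wrote 2B at 0x22 = 7e75
  after D3: wrote 3B at 0x28 = 4bdbf7
  after D4: wrote 7B at 0x1f = de3c4bdbf79fb0
  after D5: wrote 5B at 0x07 = dbf7e16a09
query mem[0x07]=0xdb, mem[0x1f]=0xde, mem[0x21]=0x4b, mem[0x09]=0xe1, mem[0x22]=0xdb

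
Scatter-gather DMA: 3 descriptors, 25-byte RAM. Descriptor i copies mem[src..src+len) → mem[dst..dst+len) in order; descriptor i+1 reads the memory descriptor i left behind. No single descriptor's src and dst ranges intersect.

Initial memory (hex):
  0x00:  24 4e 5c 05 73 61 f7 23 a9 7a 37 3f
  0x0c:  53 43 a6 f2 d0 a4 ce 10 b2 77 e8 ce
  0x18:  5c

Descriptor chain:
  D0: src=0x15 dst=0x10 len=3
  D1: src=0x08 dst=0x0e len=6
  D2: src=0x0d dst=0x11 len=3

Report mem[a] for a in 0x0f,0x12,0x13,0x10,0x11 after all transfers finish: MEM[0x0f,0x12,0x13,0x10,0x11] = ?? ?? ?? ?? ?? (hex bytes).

[0] 0x15->0x10 len=3 : 77 e8 ce
[1] 0x08->0x0e len=6 : a9 7a 37 3f 53 43
[2] 0x0d->0x11 len=3 : 43 a9 7a
query mem[0x0f]=0x7a, mem[0x12]=0xa9, mem[0x13]=0x7a, mem[0x10]=0x37, mem[0x11]=0x43

MEM[0x0f,0x12,0x13,0x10,0x11] = 7a a9 7a 37 43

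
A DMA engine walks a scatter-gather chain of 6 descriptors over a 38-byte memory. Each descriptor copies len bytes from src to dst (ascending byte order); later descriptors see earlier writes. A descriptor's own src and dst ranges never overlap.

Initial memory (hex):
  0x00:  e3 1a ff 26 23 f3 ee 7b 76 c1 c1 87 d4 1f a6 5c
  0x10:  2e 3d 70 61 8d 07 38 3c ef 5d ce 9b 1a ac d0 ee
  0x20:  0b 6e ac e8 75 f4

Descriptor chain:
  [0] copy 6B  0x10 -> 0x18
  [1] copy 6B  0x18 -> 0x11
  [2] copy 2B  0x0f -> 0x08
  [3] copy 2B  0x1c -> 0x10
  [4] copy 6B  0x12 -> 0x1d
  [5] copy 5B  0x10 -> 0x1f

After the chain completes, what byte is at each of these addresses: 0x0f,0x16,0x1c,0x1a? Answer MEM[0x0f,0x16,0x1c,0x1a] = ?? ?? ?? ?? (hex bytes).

D0: mem[0x18..0x1d] <- [2e 3d 70 61 8d 07]
D1: mem[0x11..0x16] <- [2e 3d 70 61 8d 07]
D2: mem[0x08..0x09] <- [5c 2e]
D3: mem[0x10..0x11] <- [8d 07]
D4: mem[0x1d..0x22] <- [3d 70 61 8d 07 3c]
D5: mem[0x1f..0x23] <- [8d 07 3d 70 61]
query mem[0x0f]=0x5c, mem[0x16]=0x07, mem[0x1c]=0x8d, mem[0x1a]=0x70

MEM[0x0f,0x16,0x1c,0x1a] = 5c 07 8d 70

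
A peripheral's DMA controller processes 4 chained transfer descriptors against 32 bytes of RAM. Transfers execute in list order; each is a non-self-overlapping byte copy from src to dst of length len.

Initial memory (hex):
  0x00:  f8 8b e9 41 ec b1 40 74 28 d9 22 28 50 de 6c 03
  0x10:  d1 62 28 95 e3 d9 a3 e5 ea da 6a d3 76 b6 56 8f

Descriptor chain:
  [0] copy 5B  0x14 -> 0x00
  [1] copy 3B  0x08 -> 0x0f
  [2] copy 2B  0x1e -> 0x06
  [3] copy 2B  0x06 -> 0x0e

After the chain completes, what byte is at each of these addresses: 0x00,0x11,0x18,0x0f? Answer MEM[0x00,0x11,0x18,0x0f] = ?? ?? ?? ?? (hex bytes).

D0: mem[0x00..0x04] <- [e3 d9 a3 e5 ea]
D1: mem[0x0f..0x11] <- [28 d9 22]
D2: mem[0x06..0x07] <- [56 8f]
D3: mem[0x0e..0x0f] <- [56 8f]
query mem[0x00]=0xe3, mem[0x11]=0x22, mem[0x18]=0xea, mem[0x0f]=0x8f

MEM[0x00,0x11,0x18,0x0f] = e3 22 ea 8f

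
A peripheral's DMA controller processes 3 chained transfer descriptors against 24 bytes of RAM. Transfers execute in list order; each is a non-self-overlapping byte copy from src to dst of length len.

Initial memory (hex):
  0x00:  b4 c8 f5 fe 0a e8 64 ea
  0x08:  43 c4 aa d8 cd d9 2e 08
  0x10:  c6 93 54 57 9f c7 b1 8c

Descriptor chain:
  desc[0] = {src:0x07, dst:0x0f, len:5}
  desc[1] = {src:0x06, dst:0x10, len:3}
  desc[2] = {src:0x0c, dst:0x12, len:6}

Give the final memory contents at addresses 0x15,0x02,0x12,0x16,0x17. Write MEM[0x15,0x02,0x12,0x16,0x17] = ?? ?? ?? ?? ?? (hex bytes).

#0 dst[0x0f+5] := {0xea,0x43,0xc4,0xaa,0xd8}
#1 dst[0x10+3] := {0x64,0xea,0x43}
#2 dst[0x12+6] := {0xcd,0xd9,0x2e,0xea,0x64,0xea}
query mem[0x15]=0xea, mem[0x02]=0xf5, mem[0x12]=0xcd, mem[0x16]=0x64, mem[0x17]=0xea

MEM[0x15,0x02,0x12,0x16,0x17] = ea f5 cd 64 ea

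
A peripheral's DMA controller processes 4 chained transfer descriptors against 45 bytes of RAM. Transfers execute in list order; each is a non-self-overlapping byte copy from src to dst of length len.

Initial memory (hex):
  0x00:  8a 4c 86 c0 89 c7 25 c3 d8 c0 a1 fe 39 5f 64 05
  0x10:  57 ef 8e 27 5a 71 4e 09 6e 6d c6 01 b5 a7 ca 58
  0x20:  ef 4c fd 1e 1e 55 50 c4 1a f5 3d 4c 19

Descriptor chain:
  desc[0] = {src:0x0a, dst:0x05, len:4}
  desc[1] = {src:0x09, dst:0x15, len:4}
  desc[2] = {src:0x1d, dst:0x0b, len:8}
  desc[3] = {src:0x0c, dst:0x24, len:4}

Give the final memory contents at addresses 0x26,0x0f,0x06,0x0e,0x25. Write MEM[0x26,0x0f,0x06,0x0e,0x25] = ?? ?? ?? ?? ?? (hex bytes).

#0 dst[0x05+4] := {0xa1,0xfe,0x39,0x5f}
#1 dst[0x15+4] := {0xc0,0xa1,0xfe,0x39}
#2 dst[0x0b+8] := {0xa7,0xca,0x58,0xef,0x4c,0xfd,0x1e,0x1e}
#3 dst[0x24+4] := {0xca,0x58,0xef,0x4c}
query mem[0x26]=0xef, mem[0x0f]=0x4c, mem[0x06]=0xfe, mem[0x0e]=0xef, mem[0x25]=0x58

MEM[0x26,0x0f,0x06,0x0e,0x25] = ef 4c fe ef 58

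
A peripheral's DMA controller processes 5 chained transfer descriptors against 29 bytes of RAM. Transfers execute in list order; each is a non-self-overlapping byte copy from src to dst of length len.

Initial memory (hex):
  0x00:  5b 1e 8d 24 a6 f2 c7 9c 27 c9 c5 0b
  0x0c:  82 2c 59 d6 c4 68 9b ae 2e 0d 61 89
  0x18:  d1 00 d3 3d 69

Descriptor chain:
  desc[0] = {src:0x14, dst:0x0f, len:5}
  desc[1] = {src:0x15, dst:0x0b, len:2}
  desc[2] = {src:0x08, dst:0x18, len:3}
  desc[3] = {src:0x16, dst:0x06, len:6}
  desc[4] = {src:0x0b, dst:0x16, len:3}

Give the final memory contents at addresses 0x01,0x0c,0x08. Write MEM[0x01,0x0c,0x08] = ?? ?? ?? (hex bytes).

MEM[0x01,0x0c,0x08] = 1e 61 27

[0] 0x14->0x0f len=5 : 2e 0d 61 89 d1
[1] 0x15->0x0b len=2 : 0d 61
[2] 0x08->0x18 len=3 : 27 c9 c5
[3] 0x16->0x06 len=6 : 61 89 27 c9 c5 3d
[4] 0x0b->0x16 len=3 : 3d 61 2c
query mem[0x01]=0x1e, mem[0x0c]=0x61, mem[0x08]=0x27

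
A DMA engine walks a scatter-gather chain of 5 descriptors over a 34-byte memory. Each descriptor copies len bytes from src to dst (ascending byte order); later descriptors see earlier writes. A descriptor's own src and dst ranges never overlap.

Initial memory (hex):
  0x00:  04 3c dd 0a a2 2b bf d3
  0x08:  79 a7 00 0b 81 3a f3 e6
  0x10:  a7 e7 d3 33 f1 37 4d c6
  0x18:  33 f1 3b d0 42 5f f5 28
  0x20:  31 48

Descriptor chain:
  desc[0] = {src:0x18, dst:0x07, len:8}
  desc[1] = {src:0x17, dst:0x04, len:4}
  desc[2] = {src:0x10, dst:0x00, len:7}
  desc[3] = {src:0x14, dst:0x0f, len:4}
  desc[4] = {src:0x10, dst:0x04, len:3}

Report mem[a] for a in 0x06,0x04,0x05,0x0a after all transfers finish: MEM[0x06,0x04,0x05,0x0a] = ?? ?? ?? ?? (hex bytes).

#0 dst[0x07+8] := {0x33,0xf1,0x3b,0xd0,0x42,0x5f,0xf5,0x28}
#1 dst[0x04+4] := {0xc6,0x33,0xf1,0x3b}
#2 dst[0x00+7] := {0xa7,0xe7,0xd3,0x33,0xf1,0x37,0x4d}
#3 dst[0x0f+4] := {0xf1,0x37,0x4d,0xc6}
#4 dst[0x04+3] := {0x37,0x4d,0xc6}
query mem[0x06]=0xc6, mem[0x04]=0x37, mem[0x05]=0x4d, mem[0x0a]=0xd0

MEM[0x06,0x04,0x05,0x0a] = c6 37 4d d0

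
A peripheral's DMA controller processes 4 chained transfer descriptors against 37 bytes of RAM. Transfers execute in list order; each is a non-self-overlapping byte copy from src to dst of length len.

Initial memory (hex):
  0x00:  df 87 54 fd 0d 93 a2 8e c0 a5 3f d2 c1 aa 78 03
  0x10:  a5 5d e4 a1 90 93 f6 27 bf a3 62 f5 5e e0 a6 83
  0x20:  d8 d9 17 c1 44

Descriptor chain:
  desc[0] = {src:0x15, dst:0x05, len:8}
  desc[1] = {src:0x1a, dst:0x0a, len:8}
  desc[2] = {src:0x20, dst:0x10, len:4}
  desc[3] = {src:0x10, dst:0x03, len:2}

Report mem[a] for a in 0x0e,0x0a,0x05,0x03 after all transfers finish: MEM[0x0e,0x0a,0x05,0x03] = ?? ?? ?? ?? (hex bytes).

D0: mem[0x05..0x0c] <- [93 f6 27 bf a3 62 f5 5e]
D1: mem[0x0a..0x11] <- [62 f5 5e e0 a6 83 d8 d9]
D2: mem[0x10..0x13] <- [d8 d9 17 c1]
D3: mem[0x03..0x04] <- [d8 d9]
query mem[0x0e]=0xa6, mem[0x0a]=0x62, mem[0x05]=0x93, mem[0x03]=0xd8

MEM[0x0e,0x0a,0x05,0x03] = a6 62 93 d8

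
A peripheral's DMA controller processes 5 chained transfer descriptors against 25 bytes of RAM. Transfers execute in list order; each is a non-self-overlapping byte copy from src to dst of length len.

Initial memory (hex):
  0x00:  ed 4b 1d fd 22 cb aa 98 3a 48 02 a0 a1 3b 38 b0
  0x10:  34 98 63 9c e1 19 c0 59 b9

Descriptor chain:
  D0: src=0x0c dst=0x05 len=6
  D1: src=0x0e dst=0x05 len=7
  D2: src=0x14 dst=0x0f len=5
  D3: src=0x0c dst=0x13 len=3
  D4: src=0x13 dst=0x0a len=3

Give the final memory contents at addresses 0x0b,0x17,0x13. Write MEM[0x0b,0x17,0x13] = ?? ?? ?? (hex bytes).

D0: mem[0x05..0x0a] <- [a1 3b 38 b0 34 98]
D1: mem[0x05..0x0b] <- [38 b0 34 98 63 9c e1]
D2: mem[0x0f..0x13] <- [e1 19 c0 59 b9]
D3: mem[0x13..0x15] <- [a1 3b 38]
D4: mem[0x0a..0x0c] <- [a1 3b 38]
query mem[0x0b]=0x3b, mem[0x17]=0x59, mem[0x13]=0xa1

MEM[0x0b,0x17,0x13] = 3b 59 a1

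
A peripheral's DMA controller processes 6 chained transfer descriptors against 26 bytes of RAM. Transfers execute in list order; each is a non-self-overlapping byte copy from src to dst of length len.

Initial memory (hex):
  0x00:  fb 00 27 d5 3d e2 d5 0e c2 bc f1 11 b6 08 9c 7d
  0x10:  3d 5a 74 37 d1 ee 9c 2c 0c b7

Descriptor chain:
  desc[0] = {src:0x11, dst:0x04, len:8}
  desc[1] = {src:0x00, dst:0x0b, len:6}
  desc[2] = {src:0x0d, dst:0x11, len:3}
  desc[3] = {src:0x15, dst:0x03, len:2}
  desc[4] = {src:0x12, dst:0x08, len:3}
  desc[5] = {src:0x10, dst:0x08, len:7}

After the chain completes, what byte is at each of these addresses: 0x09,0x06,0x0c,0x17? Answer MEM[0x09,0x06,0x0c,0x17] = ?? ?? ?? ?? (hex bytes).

#0 dst[0x04+8] := {0x5a,0x74,0x37,0xd1,0xee,0x9c,0x2c,0x0c}
#1 dst[0x0b+6] := {0xfb,0x00,0x27,0xd5,0x5a,0x74}
#2 dst[0x11+3] := {0x27,0xd5,0x5a}
#3 dst[0x03+2] := {0xee,0x9c}
#4 dst[0x08+3] := {0xd5,0x5a,0xd1}
#5 dst[0x08+7] := {0x74,0x27,0xd5,0x5a,0xd1,0xee,0x9c}
query mem[0x09]=0x27, mem[0x06]=0x37, mem[0x0c]=0xd1, mem[0x17]=0x2c

MEM[0x09,0x06,0x0c,0x17] = 27 37 d1 2c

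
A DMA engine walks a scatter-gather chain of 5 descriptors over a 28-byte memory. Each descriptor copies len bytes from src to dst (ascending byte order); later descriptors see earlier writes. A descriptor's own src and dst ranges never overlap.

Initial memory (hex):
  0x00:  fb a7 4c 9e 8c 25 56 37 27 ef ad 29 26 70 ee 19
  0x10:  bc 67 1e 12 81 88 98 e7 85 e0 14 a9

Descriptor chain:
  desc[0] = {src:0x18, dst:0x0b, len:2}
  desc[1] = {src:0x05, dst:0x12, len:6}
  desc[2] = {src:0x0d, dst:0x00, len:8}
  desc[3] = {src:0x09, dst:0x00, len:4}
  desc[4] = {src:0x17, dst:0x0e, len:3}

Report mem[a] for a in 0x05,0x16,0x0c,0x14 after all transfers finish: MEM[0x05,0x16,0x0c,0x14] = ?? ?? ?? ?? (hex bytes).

  after D0: wrote 2B at 0x0b = 85e0
  after D1: wrote 6B at 0x12 = 25563727efad
  after D2: wrote 8B at 0x00 = 70ee19bc67255637
  after D3: wrote 4B at 0x00 = efad85e0
  after D4: wrote 3B at 0x0e = ad85e0
query mem[0x05]=0x25, mem[0x16]=0xef, mem[0x0c]=0xe0, mem[0x14]=0x37

MEM[0x05,0x16,0x0c,0x14] = 25 ef e0 37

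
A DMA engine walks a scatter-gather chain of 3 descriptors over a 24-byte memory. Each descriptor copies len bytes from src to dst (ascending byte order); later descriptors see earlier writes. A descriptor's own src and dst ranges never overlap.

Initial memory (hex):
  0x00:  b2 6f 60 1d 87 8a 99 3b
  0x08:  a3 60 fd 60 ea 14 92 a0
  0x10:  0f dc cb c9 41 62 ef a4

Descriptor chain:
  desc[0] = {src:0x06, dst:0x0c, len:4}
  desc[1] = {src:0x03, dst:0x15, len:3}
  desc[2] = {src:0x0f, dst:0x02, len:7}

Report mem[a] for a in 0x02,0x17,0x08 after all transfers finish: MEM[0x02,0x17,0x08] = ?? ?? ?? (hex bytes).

[0] 0x06->0x0c len=4 : 99 3b a3 60
[1] 0x03->0x15 len=3 : 1d 87 8a
[2] 0x0f->0x02 len=7 : 60 0f dc cb c9 41 1d
query mem[0x02]=0x60, mem[0x17]=0x8a, mem[0x08]=0x1d

MEM[0x02,0x17,0x08] = 60 8a 1d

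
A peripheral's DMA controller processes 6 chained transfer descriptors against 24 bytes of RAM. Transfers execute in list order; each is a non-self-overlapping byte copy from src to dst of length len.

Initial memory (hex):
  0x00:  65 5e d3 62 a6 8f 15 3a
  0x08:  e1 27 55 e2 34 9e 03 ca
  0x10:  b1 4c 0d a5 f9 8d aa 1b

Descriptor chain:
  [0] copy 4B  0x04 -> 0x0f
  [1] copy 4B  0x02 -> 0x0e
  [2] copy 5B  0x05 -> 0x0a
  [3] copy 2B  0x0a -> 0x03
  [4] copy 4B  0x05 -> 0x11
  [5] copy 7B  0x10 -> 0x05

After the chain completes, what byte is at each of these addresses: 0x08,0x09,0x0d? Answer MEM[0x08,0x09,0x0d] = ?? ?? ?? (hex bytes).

#0 dst[0x0f+4] := {0xa6,0x8f,0x15,0x3a}
#1 dst[0x0e+4] := {0xd3,0x62,0xa6,0x8f}
#2 dst[0x0a+5] := {0x8f,0x15,0x3a,0xe1,0x27}
#3 dst[0x03+2] := {0x8f,0x15}
#4 dst[0x11+4] := {0x8f,0x15,0x3a,0xe1}
#5 dst[0x05+7] := {0xa6,0x8f,0x15,0x3a,0xe1,0x8d,0xaa}
query mem[0x08]=0x3a, mem[0x09]=0xe1, mem[0x0d]=0xe1

MEM[0x08,0x09,0x0d] = 3a e1 e1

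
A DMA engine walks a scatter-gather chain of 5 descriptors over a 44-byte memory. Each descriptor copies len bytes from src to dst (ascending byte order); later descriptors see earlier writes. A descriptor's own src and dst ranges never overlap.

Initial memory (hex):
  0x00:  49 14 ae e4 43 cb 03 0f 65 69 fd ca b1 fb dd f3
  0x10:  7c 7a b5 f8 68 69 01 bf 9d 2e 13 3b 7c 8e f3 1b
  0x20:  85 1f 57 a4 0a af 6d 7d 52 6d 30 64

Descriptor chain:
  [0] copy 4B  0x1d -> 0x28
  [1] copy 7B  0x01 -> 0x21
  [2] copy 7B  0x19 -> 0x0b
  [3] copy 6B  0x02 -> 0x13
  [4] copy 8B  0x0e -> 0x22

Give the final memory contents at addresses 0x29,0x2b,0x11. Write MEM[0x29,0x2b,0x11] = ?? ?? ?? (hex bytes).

MEM[0x29,0x2b,0x11] = 43 85 1b

D0: mem[0x28..0x2b] <- [8e f3 1b 85]
D1: mem[0x21..0x27] <- [14 ae e4 43 cb 03 0f]
D2: mem[0x0b..0x11] <- [2e 13 3b 7c 8e f3 1b]
D3: mem[0x13..0x18] <- [ae e4 43 cb 03 0f]
D4: mem[0x22..0x29] <- [7c 8e f3 1b b5 ae e4 43]
query mem[0x29]=0x43, mem[0x2b]=0x85, mem[0x11]=0x1b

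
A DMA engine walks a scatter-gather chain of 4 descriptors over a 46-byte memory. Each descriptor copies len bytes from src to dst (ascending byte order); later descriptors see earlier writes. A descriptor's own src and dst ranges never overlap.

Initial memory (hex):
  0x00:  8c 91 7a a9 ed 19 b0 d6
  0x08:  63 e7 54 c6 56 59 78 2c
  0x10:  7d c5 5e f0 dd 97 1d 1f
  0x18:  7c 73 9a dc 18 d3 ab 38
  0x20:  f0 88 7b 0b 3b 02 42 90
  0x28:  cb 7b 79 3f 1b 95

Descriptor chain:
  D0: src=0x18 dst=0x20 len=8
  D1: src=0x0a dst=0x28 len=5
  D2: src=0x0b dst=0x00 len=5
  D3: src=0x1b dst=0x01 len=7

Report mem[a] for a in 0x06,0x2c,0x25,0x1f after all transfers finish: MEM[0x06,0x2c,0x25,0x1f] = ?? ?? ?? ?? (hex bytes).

  after D0: wrote 8B at 0x20 = 7c739adc18d3ab38
  after D1: wrote 5B at 0x28 = 54c6565978
  after D2: wrote 5B at 0x00 = c65659782c
  after D3: wrote 7B at 0x01 = dc18d3ab387c73
query mem[0x06]=0x7c, mem[0x2c]=0x78, mem[0x25]=0xd3, mem[0x1f]=0x38

MEM[0x06,0x2c,0x25,0x1f] = 7c 78 d3 38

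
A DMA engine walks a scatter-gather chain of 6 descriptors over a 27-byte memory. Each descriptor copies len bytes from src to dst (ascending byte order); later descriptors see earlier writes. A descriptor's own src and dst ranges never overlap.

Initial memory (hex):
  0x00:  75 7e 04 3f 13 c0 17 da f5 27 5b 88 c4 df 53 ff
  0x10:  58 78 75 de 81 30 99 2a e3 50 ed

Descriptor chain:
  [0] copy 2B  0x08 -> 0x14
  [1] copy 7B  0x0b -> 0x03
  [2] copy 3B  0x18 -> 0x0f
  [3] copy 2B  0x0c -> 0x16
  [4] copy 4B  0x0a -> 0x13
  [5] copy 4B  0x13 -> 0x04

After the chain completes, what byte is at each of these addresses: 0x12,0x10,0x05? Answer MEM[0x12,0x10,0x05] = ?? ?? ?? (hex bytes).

  after D0: wrote 2B at 0x14 = f527
  after D1: wrote 7B at 0x03 = 88c4df53ff5878
  after D2: wrote 3B at 0x0f = e350ed
  after D3: wrote 2B at 0x16 = c4df
  after D4: wrote 4B at 0x13 = 5b88c4df
  after D5: wrote 4B at 0x04 = 5b88c4df
query mem[0x12]=0x75, mem[0x10]=0x50, mem[0x05]=0x88

MEM[0x12,0x10,0x05] = 75 50 88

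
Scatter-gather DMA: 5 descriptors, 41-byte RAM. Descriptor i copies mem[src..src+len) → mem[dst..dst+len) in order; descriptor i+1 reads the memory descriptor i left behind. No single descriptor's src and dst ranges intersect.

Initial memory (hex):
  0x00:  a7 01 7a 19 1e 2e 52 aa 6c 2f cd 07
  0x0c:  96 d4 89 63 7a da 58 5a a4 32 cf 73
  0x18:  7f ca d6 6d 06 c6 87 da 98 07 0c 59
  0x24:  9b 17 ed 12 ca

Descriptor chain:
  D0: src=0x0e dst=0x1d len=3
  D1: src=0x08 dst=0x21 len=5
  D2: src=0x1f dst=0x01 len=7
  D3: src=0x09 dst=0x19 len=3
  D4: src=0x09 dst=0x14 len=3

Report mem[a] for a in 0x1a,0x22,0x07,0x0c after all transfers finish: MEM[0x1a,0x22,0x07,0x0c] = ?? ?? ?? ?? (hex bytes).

MEM[0x1a,0x22,0x07,0x0c] = cd 2f 96 96

[0] 0x0e->0x1d len=3 : 89 63 7a
[1] 0x08->0x21 len=5 : 6c 2f cd 07 96
[2] 0x1f->0x01 len=7 : 7a 98 6c 2f cd 07 96
[3] 0x09->0x19 len=3 : 2f cd 07
[4] 0x09->0x14 len=3 : 2f cd 07
query mem[0x1a]=0xcd, mem[0x22]=0x2f, mem[0x07]=0x96, mem[0x0c]=0x96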